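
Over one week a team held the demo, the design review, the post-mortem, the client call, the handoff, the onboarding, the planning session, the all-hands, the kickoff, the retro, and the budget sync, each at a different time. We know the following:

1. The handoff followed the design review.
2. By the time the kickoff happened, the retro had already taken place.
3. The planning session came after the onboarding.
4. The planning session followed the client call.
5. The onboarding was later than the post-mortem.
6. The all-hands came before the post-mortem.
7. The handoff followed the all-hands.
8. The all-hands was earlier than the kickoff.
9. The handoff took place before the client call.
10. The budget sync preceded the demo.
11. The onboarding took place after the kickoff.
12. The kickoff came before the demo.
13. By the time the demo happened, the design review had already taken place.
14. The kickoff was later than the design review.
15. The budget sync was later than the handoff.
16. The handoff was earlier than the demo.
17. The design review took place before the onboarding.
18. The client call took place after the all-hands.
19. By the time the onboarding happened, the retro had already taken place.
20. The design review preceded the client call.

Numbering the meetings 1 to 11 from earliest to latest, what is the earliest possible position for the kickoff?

The all-hands, the design review, and the retro must all come before the kickoff — 3 forced predecessors.
Nothing else is forced ahead of the kickoff, so its earliest slot is position 3 + 1 = 4.

4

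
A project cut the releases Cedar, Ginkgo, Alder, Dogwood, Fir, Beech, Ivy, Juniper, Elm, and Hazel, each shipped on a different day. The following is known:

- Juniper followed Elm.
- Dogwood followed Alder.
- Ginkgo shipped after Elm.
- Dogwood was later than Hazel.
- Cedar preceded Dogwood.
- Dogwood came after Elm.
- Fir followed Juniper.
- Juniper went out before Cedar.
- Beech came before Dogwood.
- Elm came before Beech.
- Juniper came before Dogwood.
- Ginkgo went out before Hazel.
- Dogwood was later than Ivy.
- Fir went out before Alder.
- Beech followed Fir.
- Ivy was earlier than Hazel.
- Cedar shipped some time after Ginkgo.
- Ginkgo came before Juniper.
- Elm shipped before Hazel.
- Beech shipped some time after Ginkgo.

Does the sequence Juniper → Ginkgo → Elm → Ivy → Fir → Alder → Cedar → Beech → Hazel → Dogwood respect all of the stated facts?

no

The constraints require Elm before Juniper, but in the proposed sequence Juniper appears ahead of Elm. That one violation is enough.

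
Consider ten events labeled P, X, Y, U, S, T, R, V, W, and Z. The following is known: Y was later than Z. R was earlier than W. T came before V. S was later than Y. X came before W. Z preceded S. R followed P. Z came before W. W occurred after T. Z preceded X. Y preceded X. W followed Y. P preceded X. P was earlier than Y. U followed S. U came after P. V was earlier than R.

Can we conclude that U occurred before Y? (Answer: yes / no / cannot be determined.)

no

Tracing the constraints gives Y → S → U, so Y must come before U.
That means U cannot be before Y.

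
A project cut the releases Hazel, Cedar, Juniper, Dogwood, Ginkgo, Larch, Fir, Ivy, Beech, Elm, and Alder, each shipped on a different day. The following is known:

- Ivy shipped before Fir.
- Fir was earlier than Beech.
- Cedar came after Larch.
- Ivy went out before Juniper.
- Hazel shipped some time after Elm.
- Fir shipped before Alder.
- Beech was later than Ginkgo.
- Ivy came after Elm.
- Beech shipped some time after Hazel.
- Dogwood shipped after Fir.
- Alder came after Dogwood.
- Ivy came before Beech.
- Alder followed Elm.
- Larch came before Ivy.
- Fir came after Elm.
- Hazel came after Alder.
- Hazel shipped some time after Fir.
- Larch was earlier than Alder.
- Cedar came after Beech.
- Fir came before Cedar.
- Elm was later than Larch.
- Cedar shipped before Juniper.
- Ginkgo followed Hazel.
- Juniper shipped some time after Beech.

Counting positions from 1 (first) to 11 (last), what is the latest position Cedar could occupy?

Cedar must come before Juniper — 1 release forced after it.
Everything else can be placed before Cedar in some valid order, so Cedar can sit as late as position 11 − 1 = 10.

10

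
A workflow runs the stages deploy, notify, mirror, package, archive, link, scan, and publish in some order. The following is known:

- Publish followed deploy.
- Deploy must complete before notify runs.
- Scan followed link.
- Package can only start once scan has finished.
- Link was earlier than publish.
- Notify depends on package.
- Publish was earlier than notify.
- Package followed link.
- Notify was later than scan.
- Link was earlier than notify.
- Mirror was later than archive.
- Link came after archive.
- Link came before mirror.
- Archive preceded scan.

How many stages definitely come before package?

Directly stated before package: link and scan.
Archive reaches package via archive → scan → package.
No chain forces notify (or any of the others) ahead of package.
That's archive, link, and scan — 3 in all.

3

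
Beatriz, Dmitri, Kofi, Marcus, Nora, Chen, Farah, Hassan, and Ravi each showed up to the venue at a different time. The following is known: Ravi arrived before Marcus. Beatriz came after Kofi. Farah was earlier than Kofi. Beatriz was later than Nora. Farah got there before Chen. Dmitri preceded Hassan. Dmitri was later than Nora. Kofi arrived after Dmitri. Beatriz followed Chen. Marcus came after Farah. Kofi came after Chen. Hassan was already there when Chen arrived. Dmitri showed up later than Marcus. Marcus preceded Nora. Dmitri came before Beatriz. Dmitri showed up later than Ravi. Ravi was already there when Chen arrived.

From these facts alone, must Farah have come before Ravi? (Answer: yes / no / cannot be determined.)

cannot be determined

No chain of stated constraints runs from Farah to Ravi, and none runs from Ravi to Farah either.
So the relative order of Farah and Ravi is not fixed by the given facts.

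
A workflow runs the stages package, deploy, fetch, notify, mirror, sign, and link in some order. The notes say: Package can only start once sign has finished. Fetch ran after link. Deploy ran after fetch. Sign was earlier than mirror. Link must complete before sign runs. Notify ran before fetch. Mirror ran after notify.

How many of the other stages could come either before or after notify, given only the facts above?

Forced after notify: deploy, fetch, and mirror.
That leaves link, package, and sign with no forced order relative to notify — 3.

3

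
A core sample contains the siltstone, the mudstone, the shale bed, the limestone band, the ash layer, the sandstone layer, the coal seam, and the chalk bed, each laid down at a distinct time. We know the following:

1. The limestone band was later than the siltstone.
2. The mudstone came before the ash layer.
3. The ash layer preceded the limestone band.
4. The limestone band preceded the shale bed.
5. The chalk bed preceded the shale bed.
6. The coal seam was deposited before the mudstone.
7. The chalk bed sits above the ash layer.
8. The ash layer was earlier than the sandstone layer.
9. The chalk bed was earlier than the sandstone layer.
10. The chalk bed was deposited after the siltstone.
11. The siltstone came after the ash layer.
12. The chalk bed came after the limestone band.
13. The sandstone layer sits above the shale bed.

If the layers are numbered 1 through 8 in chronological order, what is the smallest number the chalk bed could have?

6

The ash layer, the coal seam, the limestone band, the mudstone, and the siltstone must all come before the chalk bed — 5 forced predecessors.
Nothing else is forced ahead of the chalk bed, so its earliest slot is position 5 + 1 = 6.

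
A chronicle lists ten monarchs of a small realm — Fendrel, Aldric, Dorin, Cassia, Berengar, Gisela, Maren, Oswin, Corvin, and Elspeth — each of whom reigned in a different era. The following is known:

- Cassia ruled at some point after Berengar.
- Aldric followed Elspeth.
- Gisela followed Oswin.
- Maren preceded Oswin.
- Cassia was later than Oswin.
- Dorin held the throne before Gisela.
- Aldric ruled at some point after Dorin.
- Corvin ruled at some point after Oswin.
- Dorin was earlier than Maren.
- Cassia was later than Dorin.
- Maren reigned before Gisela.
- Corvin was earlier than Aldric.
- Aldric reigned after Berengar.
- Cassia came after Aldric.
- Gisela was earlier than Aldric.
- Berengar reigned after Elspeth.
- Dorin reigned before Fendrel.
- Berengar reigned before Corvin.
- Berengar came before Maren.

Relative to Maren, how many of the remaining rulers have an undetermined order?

Forced before Maren: Berengar, Dorin, and Elspeth; forced after Maren: Aldric, Cassia, Corvin, Gisela, and Oswin.
That leaves Fendrel with no forced order relative to Maren — 1.

1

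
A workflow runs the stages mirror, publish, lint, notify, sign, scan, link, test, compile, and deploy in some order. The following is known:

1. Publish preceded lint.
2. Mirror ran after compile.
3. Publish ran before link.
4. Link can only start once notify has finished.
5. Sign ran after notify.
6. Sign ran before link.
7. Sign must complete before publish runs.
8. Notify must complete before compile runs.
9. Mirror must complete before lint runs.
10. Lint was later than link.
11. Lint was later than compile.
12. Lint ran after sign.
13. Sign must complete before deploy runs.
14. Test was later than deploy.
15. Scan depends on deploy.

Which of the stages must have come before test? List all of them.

Directly stated before test: deploy.
Notify reaches test via notify → sign → deploy → test.
Sign reaches test via sign → deploy → test.

deploy, notify, sign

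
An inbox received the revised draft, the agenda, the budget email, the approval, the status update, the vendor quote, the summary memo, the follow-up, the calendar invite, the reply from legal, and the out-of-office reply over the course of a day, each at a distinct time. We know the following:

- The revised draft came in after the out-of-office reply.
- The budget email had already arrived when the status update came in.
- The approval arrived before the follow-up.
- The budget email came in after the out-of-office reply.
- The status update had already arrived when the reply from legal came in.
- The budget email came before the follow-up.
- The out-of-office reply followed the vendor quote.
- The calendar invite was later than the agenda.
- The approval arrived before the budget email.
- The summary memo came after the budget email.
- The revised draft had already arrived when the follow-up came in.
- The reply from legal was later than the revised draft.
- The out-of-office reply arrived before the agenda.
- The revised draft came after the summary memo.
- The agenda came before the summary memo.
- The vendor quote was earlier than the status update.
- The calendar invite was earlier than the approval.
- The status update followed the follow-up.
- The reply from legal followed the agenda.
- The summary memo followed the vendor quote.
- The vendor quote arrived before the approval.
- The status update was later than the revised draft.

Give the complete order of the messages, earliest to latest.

The constraints fix every adjacent pair, so only one ordering works:
the vendor quote → the out-of-office reply → the agenda → the calendar invite → the approval → the budget email → the summary memo → the revised draft → the follow-up → the status update → the reply from legal.

the vendor quote, the out-of-office reply, the agenda, the calendar invite, the approval, the budget email, the summary memo, the revised draft, the follow-up, the status update, the reply from legal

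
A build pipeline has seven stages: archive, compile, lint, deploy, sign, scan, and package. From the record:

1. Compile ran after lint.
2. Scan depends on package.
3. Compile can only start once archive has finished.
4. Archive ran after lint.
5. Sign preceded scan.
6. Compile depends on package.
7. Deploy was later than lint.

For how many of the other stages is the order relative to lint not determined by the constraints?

3

Forced after lint: archive, compile, and deploy.
That leaves package, scan, and sign with no forced order relative to lint — 3.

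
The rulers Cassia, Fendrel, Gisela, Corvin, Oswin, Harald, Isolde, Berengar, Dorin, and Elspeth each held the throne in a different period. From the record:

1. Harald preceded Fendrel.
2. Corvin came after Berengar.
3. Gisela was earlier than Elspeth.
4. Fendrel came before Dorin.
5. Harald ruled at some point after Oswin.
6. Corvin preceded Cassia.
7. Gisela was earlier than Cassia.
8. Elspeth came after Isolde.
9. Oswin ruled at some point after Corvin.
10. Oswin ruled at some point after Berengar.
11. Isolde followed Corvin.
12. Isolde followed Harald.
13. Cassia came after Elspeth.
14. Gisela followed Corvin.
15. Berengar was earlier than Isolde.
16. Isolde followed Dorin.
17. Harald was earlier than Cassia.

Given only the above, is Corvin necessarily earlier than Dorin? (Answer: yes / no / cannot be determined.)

Chain the constraints: Corvin → Oswin → Harald → Fendrel → Dorin. Each link is directly stated, so Corvin comes before Dorin.

yes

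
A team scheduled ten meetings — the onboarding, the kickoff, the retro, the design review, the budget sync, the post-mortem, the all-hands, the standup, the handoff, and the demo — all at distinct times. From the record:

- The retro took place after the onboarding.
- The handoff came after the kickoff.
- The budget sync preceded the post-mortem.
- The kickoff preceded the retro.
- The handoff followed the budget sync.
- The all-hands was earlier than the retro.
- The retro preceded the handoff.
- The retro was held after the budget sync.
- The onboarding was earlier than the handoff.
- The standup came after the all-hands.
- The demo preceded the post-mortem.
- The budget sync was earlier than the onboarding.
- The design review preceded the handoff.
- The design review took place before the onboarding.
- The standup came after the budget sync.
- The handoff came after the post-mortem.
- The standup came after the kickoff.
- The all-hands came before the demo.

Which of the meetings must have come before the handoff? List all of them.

Directly stated before the handoff: the budget sync, the design review, the kickoff, the onboarding, the post-mortem, and the retro.
The all-hands reaches the handoff via the all-hands → the retro → the handoff.
The demo reaches the handoff via the demo → the post-mortem → the handoff.
No chain forces the standup ahead of the handoff.

the all-hands, the budget sync, the demo, the design review, the kickoff, the onboarding, the post-mortem, the retro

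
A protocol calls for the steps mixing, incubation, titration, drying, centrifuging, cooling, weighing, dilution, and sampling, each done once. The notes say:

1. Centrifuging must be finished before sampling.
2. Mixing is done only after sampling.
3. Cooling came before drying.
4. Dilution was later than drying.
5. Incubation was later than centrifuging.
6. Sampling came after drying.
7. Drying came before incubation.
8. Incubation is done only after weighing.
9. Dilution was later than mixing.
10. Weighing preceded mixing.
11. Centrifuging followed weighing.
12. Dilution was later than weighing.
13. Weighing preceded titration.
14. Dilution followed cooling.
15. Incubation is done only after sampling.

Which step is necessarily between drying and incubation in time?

sampling

Tracing the constraints gives drying → sampling → incubation, so sampling sits after drying and before incubation.
No other step is forced both after drying and before incubation.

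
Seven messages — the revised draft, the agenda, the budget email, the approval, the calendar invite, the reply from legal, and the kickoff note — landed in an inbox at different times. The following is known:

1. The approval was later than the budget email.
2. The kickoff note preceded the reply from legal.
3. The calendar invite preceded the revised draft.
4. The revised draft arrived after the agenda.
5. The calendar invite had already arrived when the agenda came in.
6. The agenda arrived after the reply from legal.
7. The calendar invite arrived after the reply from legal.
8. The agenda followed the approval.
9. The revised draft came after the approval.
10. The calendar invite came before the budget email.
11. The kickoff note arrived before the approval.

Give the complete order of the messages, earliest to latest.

the kickoff note, the reply from legal, the calendar invite, the budget email, the approval, the agenda, the revised draft

The constraints fix every adjacent pair, so only one ordering works:
the kickoff note → the reply from legal → the calendar invite → the budget email → the approval → the agenda → the revised draft.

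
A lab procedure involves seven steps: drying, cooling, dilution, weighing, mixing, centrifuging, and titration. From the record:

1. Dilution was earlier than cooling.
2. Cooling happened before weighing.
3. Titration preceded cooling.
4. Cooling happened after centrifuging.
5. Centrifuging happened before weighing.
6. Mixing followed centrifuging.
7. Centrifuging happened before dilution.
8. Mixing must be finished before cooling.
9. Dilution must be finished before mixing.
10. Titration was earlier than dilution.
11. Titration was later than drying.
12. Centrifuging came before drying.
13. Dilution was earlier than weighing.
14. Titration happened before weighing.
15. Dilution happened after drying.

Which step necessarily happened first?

centrifuging

Centrifuging has a chain of constraints placing it before every other step, so centrifuging must be first.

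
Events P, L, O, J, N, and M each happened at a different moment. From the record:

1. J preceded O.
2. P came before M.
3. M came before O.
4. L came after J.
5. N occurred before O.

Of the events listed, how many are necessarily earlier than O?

4

Directly stated before O: J, M, and N.
P reaches O via P → M → O.
No chain forces L ahead of O.
That's J, M, N, and P — 4 in all.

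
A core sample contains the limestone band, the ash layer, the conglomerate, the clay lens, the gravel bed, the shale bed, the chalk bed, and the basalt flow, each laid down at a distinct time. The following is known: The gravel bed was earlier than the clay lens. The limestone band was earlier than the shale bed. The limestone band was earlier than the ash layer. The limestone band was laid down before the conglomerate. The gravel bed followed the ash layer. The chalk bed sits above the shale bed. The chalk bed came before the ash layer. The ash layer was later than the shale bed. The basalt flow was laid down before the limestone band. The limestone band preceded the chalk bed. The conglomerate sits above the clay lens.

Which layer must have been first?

The basalt flow has a chain of constraints placing it before every other layer, so the basalt flow must be first.

the basalt flow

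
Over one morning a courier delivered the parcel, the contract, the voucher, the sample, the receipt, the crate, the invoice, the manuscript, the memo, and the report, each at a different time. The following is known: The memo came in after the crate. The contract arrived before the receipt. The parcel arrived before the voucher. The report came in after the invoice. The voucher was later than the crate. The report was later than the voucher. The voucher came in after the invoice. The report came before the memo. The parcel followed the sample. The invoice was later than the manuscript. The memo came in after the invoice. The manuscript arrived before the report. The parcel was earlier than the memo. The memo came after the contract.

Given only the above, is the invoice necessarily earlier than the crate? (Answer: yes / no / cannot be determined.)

cannot be determined

No chain of stated constraints runs from the invoice to the crate, and none runs from the crate to the invoice either.
So the relative order of the invoice and the crate is not fixed by the given facts.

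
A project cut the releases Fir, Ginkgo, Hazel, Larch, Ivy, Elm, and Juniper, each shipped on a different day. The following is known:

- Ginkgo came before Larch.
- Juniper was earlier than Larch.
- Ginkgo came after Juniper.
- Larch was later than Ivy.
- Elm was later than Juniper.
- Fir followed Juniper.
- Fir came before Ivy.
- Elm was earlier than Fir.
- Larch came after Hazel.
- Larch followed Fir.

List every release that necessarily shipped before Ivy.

Directly stated before Ivy: Fir.
Elm reaches Ivy via Elm → Fir → Ivy.
Juniper reaches Ivy via Juniper → Fir → Ivy.

Elm, Fir, Juniper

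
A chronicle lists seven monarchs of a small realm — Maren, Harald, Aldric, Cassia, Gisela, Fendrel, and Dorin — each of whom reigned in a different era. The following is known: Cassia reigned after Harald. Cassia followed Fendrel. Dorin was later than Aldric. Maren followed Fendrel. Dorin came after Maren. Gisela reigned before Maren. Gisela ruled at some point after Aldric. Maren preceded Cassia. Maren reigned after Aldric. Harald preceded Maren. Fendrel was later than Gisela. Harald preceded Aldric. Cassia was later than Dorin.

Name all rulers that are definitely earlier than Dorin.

Aldric, Fendrel, Gisela, Harald, Maren

Directly stated before Dorin: Aldric and Maren.
Fendrel reaches Dorin via Fendrel → Maren → Dorin.
Gisela reaches Dorin via Gisela → Maren → Dorin.
Harald reaches Dorin via Harald → Maren → Dorin.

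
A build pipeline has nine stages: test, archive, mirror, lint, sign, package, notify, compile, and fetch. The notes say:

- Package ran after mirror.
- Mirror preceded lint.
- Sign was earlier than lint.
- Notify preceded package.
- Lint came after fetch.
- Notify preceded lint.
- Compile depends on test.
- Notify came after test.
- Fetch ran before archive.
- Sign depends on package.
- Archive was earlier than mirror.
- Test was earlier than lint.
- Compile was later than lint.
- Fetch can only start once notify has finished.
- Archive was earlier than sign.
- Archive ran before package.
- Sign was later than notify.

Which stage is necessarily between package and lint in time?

sign

Tracing the constraints gives package → sign → lint, so sign sits after package and before lint.
No other stage is forced both after package and before lint.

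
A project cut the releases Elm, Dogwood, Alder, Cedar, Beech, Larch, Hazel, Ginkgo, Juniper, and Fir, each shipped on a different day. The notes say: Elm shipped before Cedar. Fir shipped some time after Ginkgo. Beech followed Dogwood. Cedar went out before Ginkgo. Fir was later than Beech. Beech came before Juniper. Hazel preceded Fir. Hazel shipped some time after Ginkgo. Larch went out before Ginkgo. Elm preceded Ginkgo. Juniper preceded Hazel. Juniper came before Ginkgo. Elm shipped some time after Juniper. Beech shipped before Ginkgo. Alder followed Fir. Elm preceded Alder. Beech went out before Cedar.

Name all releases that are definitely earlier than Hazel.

Beech, Cedar, Dogwood, Elm, Ginkgo, Juniper, Larch

Directly stated before Hazel: Ginkgo and Juniper.
Beech reaches Hazel via Beech → Juniper → Hazel.
Cedar reaches Hazel via Cedar → Ginkgo → Hazel.
Dogwood reaches Hazel via Dogwood → Beech → Juniper → Hazel.
Likewise Elm and Larch each reach Hazel by chaining the stated constraints.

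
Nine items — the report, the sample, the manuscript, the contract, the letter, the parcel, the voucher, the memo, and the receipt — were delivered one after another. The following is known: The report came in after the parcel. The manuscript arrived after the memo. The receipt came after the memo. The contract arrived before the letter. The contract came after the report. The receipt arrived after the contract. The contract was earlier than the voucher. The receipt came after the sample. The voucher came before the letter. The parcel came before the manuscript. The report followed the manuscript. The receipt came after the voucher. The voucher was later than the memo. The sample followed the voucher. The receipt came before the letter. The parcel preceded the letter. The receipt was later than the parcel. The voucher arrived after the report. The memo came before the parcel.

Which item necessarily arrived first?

the memo

The memo has a chain of constraints placing it before every other item, so the memo must be first.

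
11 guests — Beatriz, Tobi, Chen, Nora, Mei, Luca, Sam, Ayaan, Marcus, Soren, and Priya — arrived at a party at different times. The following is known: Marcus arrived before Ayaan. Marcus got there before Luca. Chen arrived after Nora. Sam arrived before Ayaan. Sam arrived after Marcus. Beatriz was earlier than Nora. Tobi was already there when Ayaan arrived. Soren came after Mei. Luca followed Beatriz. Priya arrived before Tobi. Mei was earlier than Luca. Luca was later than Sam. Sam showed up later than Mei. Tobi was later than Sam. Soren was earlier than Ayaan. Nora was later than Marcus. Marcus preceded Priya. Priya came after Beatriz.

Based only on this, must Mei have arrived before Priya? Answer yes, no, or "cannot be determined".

No chain of stated constraints runs from Mei to Priya, and none runs from Priya to Mei either.
So the relative order of Mei and Priya is not fixed by the given facts.

cannot be determined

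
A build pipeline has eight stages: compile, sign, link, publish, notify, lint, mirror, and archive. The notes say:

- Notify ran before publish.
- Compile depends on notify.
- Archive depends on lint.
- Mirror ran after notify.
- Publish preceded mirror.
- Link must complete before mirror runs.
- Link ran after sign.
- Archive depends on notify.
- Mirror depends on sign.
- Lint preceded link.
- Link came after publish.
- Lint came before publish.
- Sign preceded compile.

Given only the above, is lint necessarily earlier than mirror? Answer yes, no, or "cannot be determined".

Chain the constraints: lint → publish → mirror. Each link is directly stated, so lint comes before mirror.

yes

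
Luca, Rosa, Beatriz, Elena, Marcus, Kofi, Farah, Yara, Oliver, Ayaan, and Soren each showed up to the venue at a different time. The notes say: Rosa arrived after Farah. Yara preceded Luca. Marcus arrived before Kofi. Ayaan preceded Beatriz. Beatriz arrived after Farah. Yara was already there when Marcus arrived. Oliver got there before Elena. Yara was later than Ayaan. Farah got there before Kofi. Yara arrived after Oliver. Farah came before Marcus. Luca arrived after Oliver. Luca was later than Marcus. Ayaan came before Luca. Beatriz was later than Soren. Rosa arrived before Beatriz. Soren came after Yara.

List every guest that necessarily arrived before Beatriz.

Directly stated before Beatriz: Ayaan, Farah, Rosa, and Soren.
Oliver reaches Beatriz via Oliver → Yara → Soren → Beatriz.
Yara reaches Beatriz via Yara → Soren → Beatriz.

Ayaan, Farah, Oliver, Rosa, Soren, Yara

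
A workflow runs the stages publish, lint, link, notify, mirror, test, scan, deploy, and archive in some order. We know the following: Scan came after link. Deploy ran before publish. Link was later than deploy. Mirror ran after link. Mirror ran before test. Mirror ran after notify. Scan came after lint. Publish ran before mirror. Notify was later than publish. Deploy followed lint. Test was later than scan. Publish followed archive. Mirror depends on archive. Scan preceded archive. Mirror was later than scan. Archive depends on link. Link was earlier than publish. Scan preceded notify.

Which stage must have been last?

Every other stage has a chain of constraints placing it before test, so test is last.

test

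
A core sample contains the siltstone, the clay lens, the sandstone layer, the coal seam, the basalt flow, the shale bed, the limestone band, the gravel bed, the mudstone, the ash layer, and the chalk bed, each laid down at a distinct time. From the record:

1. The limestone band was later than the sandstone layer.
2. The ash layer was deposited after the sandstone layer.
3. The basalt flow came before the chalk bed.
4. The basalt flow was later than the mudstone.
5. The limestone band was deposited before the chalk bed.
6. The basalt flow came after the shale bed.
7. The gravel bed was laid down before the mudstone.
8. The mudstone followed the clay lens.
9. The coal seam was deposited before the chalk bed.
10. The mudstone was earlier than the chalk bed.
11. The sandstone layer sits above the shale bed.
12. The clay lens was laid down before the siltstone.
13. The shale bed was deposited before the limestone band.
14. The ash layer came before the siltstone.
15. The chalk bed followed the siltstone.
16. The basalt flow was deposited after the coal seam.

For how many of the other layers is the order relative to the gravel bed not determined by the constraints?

Forced after the gravel bed: the basalt flow, the chalk bed, and the mudstone.
That leaves the ash layer, the clay lens, the coal seam, the limestone band, the sandstone layer, the shale bed, and the siltstone with no forced order relative to the gravel bed — 7.

7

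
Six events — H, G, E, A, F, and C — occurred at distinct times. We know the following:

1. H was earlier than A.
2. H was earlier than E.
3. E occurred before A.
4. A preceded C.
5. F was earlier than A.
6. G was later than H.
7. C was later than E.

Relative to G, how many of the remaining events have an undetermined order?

Forced before G: H.
That leaves A, C, E, and F with no forced order relative to G — 4.

4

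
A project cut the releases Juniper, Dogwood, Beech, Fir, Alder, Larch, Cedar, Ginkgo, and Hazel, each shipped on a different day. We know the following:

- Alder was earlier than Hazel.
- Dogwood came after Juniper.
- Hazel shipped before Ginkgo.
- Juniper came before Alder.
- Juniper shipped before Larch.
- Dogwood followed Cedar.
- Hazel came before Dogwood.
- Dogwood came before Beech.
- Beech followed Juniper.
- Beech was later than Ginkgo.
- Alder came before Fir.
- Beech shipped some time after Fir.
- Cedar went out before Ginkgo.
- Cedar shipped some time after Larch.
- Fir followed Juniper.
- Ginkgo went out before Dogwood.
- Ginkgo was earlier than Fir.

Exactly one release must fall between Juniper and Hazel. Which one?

Alder

Tracing the constraints gives Juniper → Alder → Hazel, so Alder sits after Juniper and before Hazel.
No other release is forced both after Juniper and before Hazel.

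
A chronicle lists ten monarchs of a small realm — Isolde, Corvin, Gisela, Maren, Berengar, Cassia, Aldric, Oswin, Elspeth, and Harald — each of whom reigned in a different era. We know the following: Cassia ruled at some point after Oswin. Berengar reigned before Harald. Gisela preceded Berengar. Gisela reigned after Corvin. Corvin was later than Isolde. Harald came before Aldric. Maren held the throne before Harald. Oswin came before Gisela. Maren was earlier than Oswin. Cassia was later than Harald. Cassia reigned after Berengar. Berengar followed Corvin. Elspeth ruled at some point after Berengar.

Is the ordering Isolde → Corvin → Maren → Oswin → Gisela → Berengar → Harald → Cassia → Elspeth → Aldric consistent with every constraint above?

yes

Check each stated constraint against the proposed order — e.g. Oswin is ahead of Cassia; Maren is ahead of Harald. Every pair is in the required order; nothing is violated.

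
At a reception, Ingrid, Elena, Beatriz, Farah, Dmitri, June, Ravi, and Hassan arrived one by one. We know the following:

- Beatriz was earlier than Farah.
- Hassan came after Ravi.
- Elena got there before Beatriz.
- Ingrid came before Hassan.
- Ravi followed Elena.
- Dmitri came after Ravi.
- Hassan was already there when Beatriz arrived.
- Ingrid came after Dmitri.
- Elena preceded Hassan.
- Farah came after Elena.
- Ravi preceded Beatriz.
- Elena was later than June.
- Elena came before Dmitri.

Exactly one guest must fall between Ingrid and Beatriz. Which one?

Tracing the constraints gives Ingrid → Hassan → Beatriz, so Hassan sits after Ingrid and before Beatriz.
No other guest is forced both after Ingrid and before Beatriz.

Hassan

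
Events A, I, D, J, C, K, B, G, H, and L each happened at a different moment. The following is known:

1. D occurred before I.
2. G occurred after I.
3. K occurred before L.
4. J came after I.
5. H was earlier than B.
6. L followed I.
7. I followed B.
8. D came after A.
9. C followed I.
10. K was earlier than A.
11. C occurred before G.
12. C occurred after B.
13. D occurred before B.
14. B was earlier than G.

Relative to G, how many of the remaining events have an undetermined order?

Forced before G: A, B, C, D, H, I, and K.
That leaves J and L with no forced order relative to G — 2.

2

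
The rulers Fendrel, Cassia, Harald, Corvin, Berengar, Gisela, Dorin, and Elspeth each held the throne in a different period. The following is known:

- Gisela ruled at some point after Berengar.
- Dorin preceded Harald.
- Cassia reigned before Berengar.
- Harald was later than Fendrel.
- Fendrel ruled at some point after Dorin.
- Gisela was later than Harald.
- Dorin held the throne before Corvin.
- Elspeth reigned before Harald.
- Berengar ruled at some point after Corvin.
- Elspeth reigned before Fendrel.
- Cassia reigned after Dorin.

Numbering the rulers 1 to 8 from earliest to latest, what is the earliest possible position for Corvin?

2

Dorin must come before Corvin — 1 forced predecessor.
Nothing else is forced ahead of Corvin, so their earliest slot is position 1 + 1 = 2.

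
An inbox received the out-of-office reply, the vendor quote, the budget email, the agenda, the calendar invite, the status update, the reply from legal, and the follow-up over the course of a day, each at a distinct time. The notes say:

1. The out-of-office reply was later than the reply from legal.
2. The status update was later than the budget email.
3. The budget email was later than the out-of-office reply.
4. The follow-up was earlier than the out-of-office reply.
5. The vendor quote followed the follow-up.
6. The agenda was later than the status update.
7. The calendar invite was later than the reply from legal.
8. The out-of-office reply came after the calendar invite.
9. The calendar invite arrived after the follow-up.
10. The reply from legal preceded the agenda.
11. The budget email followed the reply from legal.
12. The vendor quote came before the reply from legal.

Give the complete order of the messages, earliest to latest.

The constraints fix every adjacent pair, so only one ordering works:
the follow-up → the vendor quote → the reply from legal → the calendar invite → the out-of-office reply → the budget email → the status update → the agenda.

the follow-up, the vendor quote, the reply from legal, the calendar invite, the out-of-office reply, the budget email, the status update, the agenda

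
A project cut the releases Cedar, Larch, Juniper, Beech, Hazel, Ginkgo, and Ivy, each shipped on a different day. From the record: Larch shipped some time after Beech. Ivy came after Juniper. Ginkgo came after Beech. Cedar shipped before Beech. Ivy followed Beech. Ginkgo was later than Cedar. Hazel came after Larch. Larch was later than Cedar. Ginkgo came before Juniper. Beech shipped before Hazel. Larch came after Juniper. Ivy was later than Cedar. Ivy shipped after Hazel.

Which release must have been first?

Cedar has a chain of constraints placing it before every other release, so Cedar must be first.

Cedar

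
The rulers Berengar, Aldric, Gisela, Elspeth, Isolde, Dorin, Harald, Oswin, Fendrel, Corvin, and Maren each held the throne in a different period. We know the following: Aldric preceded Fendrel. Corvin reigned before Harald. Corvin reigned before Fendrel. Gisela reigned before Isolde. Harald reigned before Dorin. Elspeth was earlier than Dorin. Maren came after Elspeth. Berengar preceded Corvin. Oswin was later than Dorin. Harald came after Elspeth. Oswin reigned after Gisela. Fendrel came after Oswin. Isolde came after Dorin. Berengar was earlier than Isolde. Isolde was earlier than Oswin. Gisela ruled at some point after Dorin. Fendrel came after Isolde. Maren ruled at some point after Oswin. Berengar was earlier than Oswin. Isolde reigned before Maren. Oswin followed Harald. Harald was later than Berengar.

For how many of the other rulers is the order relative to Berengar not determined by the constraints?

2

Forced after Berengar: Corvin, Dorin, Fendrel, Gisela, Harald, Isolde, Maren, and Oswin.
That leaves Aldric and Elspeth with no forced order relative to Berengar — 2.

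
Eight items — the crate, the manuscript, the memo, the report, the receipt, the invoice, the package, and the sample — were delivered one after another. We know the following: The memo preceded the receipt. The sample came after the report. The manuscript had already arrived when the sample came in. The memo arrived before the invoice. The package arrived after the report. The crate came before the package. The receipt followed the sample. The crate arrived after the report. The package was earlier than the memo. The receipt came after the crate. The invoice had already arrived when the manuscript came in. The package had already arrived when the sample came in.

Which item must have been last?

the receipt

Every other item has a chain of constraints placing it before the receipt, so the receipt is last.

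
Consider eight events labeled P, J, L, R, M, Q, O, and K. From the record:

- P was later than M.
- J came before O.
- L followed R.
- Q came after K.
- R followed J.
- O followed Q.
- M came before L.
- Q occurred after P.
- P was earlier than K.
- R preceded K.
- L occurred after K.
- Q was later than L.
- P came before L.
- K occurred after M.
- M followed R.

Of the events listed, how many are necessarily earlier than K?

4

Directly stated before K: M, P, and R.
J reaches K via J → R → K.
No chain forces Q (or any of the others) ahead of K.
That's J, M, P, and R — 4 in all.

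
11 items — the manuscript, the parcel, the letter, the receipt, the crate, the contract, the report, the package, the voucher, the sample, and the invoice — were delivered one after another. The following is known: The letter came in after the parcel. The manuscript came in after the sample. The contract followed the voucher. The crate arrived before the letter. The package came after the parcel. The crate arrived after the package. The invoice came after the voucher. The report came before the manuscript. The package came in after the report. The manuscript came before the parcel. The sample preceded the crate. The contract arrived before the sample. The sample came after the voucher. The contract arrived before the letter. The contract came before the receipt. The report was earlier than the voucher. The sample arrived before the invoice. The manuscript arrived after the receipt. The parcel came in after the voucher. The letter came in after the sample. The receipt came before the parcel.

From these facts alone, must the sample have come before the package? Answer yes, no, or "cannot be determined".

yes

Chain the constraints: the sample → the manuscript → the parcel → the package. Each link is directly stated, so the sample comes before the package.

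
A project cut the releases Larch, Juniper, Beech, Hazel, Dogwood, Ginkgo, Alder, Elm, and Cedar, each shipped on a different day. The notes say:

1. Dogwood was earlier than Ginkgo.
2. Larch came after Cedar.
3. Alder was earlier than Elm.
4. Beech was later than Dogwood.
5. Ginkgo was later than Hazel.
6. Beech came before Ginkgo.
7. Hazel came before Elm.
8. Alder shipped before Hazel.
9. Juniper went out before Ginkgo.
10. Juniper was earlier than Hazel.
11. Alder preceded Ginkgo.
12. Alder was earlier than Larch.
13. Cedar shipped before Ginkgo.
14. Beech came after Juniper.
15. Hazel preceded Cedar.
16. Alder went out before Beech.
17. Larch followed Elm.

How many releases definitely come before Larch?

5

Directly stated before Larch: Alder, Cedar, and Elm.
Hazel reaches Larch via Hazel → Elm → Larch.
Juniper reaches Larch via Juniper → Hazel → Elm → Larch.
That's Alder, Cedar, Elm, Hazel, and Juniper — 5 in all.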